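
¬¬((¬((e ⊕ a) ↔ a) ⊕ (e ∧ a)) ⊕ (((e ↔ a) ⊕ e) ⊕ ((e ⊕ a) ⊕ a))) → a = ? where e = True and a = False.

False

e ⊕ a = True ⊕ False = True
(e ⊕ a) ↔ a = True ↔ False = False
¬((e ⊕ a) ↔ a) = ¬False = True
e ∧ a = True ∧ False = False
¬((e ⊕ a) ↔ a) ⊕ (e ∧ a) = True ⊕ False = True
e ↔ a = True ↔ False = False
(e ↔ a) ⊕ e = False ⊕ True = True
e ⊕ a = True ⊕ False = True
(e ⊕ a) ⊕ a = True ⊕ False = True
((e ↔ a) ⊕ e) ⊕ ((e ⊕ a) ⊕ a) = True ⊕ True = False
(¬((e ⊕ a) ↔ a) ⊕ (e ∧ a)) ⊕ (((e ↔ a) ⊕ e) ⊕ ((e ⊕ a) ⊕ a)) = True ⊕ False = True
¬((¬((e ⊕ a) ↔ a) ⊕ (e ∧ a)) ⊕ (((e ↔ a) ⊕ e) ⊕ ((e ⊕ a) ⊕ a))) = ¬True = False
¬¬((¬((e ⊕ a) ↔ a) ⊕ (e ∧ a)) ⊕ (((e ↔ a) ⊕ e) ⊕ ((e ⊕ a) ⊕ a))) = ¬False = True
¬¬((¬((e ⊕ a) ↔ a) ⊕ (e ∧ a)) ⊕ (((e ↔ a) ⊕ e) ⊕ ((e ⊕ a) ⊕ a))) → a = True → False = False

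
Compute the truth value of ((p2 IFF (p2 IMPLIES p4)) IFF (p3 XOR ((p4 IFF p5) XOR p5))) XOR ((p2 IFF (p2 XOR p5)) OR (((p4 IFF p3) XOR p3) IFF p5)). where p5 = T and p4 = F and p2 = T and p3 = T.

F

p2 IMPLIES p4 = T IMPLIES F = F
p2 IFF (p2 IMPLIES p4) = T IFF F = F
p4 IFF p5 = F IFF T = F
(p4 IFF p5) XOR p5 = F XOR T = T
p3 XOR ((p4 IFF p5) XOR p5) = T XOR T = F
(p2 IFF (p2 IMPLIES p4)) IFF (p3 XOR ((p4 IFF p5) XOR p5)) = F IFF F = T
p2 XOR p5 = T XOR T = F
p2 IFF (p2 XOR p5) = T IFF F = F
p4 IFF p3 = F IFF T = F
(p4 IFF p3) XOR p3 = F XOR T = T
((p4 IFF p3) XOR p3) IFF p5 = T IFF T = T
(p2 IFF (p2 XOR p5)) OR (((p4 IFF p3) XOR p3) IFF p5) = F OR T = T
((p2 IFF (p2 IMPLIES p4)) IFF (p3 XOR ((p4 IFF p5) XOR p5))) XOR ((p2 IFF (p2 XOR p5)) OR (((p4 IFF p3) XOR p3) IFF p5)) = T XOR T = F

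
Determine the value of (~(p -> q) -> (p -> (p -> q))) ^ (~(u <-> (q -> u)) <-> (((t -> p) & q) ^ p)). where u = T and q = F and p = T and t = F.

p -> q = T -> F = F
~(p -> q) = ~F = T
p -> q = T -> F = F
p -> (p -> q) = T -> F = F
~(p -> q) -> (p -> (p -> q)) = T -> F = F
q -> u = F -> T = T
u <-> (q -> u) = T <-> T = T
~(u <-> (q -> u)) = ~T = F
t -> p = F -> T = T
(t -> p) & q = T & F = F
((t -> p) & q) ^ p = F ^ T = T
~(u <-> (q -> u)) <-> (((t -> p) & q) ^ p) = F <-> T = F
(~(p -> q) -> (p -> (p -> q))) ^ (~(u <-> (q -> u)) <-> (((t -> p) & q) ^ p)) = F ^ F = F

F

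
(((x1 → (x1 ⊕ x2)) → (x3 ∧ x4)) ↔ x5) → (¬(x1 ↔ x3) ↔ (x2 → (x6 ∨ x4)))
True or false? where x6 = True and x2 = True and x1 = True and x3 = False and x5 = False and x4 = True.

True

x1 ⊕ x2 = True ⊕ True = False
x1 → (x1 ⊕ x2) = True → False = False
x3 ∧ x4 = False ∧ True = False
(x1 → (x1 ⊕ x2)) → (x3 ∧ x4) = False → False = True
((x1 → (x1 ⊕ x2)) → (x3 ∧ x4)) ↔ x5 = True ↔ False = False
x1 ↔ x3 = True ↔ False = False
¬(x1 ↔ x3) = ¬False = True
x6 ∨ x4 = True ∨ True = True
x2 → (x6 ∨ x4) = True → True = True
¬(x1 ↔ x3) ↔ (x2 → (x6 ∨ x4)) = True ↔ True = True
(((x1 → (x1 ⊕ x2)) → (x3 ∧ x4)) ↔ x5) → (¬(x1 ↔ x3) ↔ (x2 → (x6 ∨ x4))) = False → True = True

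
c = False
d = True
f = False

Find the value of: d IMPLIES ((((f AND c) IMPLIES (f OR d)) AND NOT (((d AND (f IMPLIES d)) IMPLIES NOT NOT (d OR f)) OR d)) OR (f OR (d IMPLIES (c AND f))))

False

f AND c = False AND False = False
f OR d = False OR True = True
(f AND c) IMPLIES (f OR d) = False IMPLIES True = True
f IMPLIES d = False IMPLIES True = True
d AND (f IMPLIES d) = True AND True = True
d OR f = True OR False = True
NOT (d OR f) = NOT True = False
NOT NOT (d OR f) = NOT False = True
(d AND (f IMPLIES d)) IMPLIES NOT NOT (d OR f) = True IMPLIES True = True
((d AND (f IMPLIES d)) IMPLIES NOT NOT (d OR f)) OR d = True OR True = True
NOT (((d AND (f IMPLIES d)) IMPLIES NOT NOT (d OR f)) OR d) = NOT True = False
((f AND c) IMPLIES (f OR d)) AND NOT (((d AND (f IMPLIES d)) IMPLIES NOT NOT (d OR f)) OR d) = True AND False = False
c AND f = False AND False = False
d IMPLIES (c AND f) = True IMPLIES False = False
f OR (d IMPLIES (c AND f)) = False OR False = False
(((f AND c) IMPLIES (f OR d)) AND NOT (((d AND (f IMPLIES d)) IMPLIES NOT NOT (d OR f)) OR d)) OR (f OR (d IMPLIES (c AND f))) = False OR False = False
d IMPLIES ((((f AND c) IMPLIES (f OR d)) AND NOT (((d AND (f IMPLIES d)) IMPLIES NOT NOT (d OR f)) OR d)) OR (f OR (d IMPLIES (c AND f)))) = True IMPLIES False = False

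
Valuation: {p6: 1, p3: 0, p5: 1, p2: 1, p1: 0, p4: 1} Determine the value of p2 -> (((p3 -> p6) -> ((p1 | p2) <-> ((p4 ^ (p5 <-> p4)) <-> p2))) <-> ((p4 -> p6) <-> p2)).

0

p3 -> p6 = 0 -> 1 = 1
p1 | p2 = 0 | 1 = 1
p5 <-> p4 = 1 <-> 1 = 1
p4 ^ (p5 <-> p4) = 1 ^ 1 = 0
(p4 ^ (p5 <-> p4)) <-> p2 = 0 <-> 1 = 0
(p1 | p2) <-> ((p4 ^ (p5 <-> p4)) <-> p2) = 1 <-> 0 = 0
(p3 -> p6) -> ((p1 | p2) <-> ((p4 ^ (p5 <-> p4)) <-> p2)) = 1 -> 0 = 0
p4 -> p6 = 1 -> 1 = 1
(p4 -> p6) <-> p2 = 1 <-> 1 = 1
((p3 -> p6) -> ((p1 | p2) <-> ((p4 ^ (p5 <-> p4)) <-> p2))) <-> ((p4 -> p6) <-> p2) = 0 <-> 1 = 0
p2 -> (((p3 -> p6) -> ((p1 | p2) <-> ((p4 ^ (p5 <-> p4)) <-> p2))) <-> ((p4 -> p6) <-> p2)) = 1 -> 0 = 0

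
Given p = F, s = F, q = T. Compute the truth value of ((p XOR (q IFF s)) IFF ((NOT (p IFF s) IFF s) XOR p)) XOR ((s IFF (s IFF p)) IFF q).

Substituting p=F, s=F, q=T:
q IFF s = T IFF F = F
p XOR (q IFF s) = F XOR F = F
p IFF s = F IFF F = T
NOT (p IFF s) = NOT T = F
NOT (p IFF s) IFF s = F IFF F = T
(NOT (p IFF s) IFF s) XOR p = T XOR F = T
(p XOR (q IFF s)) IFF ((NOT (p IFF s) IFF s) XOR p) = F IFF T = F
s IFF p = F IFF F = T
s IFF (s IFF p) = F IFF T = F
(s IFF (s IFF p)) IFF q = F IFF T = F
((p XOR (q IFF s)) IFF ((NOT (p IFF s) IFF s) XOR p)) XOR ((s IFF (s IFF p)) IFF q) = F XOR F = F

F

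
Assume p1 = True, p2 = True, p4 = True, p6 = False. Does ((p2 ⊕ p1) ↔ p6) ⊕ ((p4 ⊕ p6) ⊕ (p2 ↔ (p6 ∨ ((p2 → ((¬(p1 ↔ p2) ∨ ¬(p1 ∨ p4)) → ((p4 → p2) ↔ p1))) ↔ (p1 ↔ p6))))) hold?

Substituting p1=True, p2=True, p4=True, p6=False:
p2 ⊕ p1 = True ⊕ True = False
(p2 ⊕ p1) ↔ p6 = False ↔ False = True
p4 ⊕ p6 = True ⊕ False = True
p1 ↔ p2 = True ↔ True = True
¬(p1 ↔ p2) = ¬True = False
p1 ∨ p4 = True ∨ True = True
¬(p1 ∨ p4) = ¬True = False
¬(p1 ↔ p2) ∨ ¬(p1 ∨ p4) = False ∨ False = False
p4 → p2 = True → True = True
(p4 → p2) ↔ p1 = True ↔ True = True
(¬(p1 ↔ p2) ∨ ¬(p1 ∨ p4)) → ((p4 → p2) ↔ p1) = False → True = True
p2 → ((¬(p1 ↔ p2) ∨ ¬(p1 ∨ p4)) → ((p4 → p2) ↔ p1)) = True → True = True
p1 ↔ p6 = True ↔ False = False
(p2 → ((¬(p1 ↔ p2) ∨ ¬(p1 ∨ p4)) → ((p4 → p2) ↔ p1))) ↔ (p1 ↔ p6) = True ↔ False = False
p6 ∨ ((p2 → ((¬(p1 ↔ p2) ∨ ¬(p1 ∨ p4)) → ((p4 → p2) ↔ p1))) ↔ (p1 ↔ p6)) = False ∨ False = False
p2 ↔ (p6 ∨ ((p2 → ((¬(p1 ↔ p2) ∨ ¬(p1 ∨ p4)) → ((p4 → p2) ↔ p1))) ↔ (p1 ↔ p6))) = True ↔ False = False
(p4 ⊕ p6) ⊕ (p2 ↔ (p6 ∨ ((p2 → ((¬(p1 ↔ p2) ∨ ¬(p1 ∨ p4)) → ((p4 → p2) ↔ p1))) ↔ (p1 ↔ p6)))) = True ⊕ False = True
((p2 ⊕ p1) ↔ p6) ⊕ ((p4 ⊕ p6) ⊕ (p2 ↔ (p6 ∨ ((p2 → ((¬(p1 ↔ p2) ∨ ¬(p1 ∨ p4)) → ((p4 → p2) ↔ p1))) ↔ (p1 ↔ p6))))) = True ⊕ True = False

False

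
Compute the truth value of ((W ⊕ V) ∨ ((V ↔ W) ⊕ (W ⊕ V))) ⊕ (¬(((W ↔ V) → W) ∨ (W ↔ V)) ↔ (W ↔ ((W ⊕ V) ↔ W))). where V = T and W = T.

F

Substituting V=T, W=T:
W ⊕ V = T ⊕ T = F
V ↔ W = T ↔ T = T
W ⊕ V = T ⊕ T = F
(V ↔ W) ⊕ (W ⊕ V) = T ⊕ F = T
(W ⊕ V) ∨ ((V ↔ W) ⊕ (W ⊕ V)) = F ∨ T = T
W ↔ V = T ↔ T = T
(W ↔ V) → W = T → T = T
W ↔ V = T ↔ T = T
((W ↔ V) → W) ∨ (W ↔ V) = T ∨ T = T
¬(((W ↔ V) → W) ∨ (W ↔ V)) = ¬T = F
W ⊕ V = T ⊕ T = F
(W ⊕ V) ↔ W = F ↔ T = F
W ↔ ((W ⊕ V) ↔ W) = T ↔ F = F
¬(((W ↔ V) → W) ∨ (W ↔ V)) ↔ (W ↔ ((W ⊕ V) ↔ W)) = F ↔ F = T
((W ⊕ V) ∨ ((V ↔ W) ⊕ (W ⊕ V))) ⊕ (¬(((W ↔ V) → W) ∨ (W ↔ V)) ↔ (W ↔ ((W ⊕ V) ↔ W))) = T ⊕ T = F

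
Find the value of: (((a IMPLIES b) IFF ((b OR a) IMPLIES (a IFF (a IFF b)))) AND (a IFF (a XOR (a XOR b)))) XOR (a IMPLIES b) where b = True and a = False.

a IMPLIES b = False IMPLIES True = True
b OR a = True OR False = True
a IFF b = False IFF True = False
a IFF (a IFF b) = False IFF False = True
(b OR a) IMPLIES (a IFF (a IFF b)) = True IMPLIES True = True
(a IMPLIES b) IFF ((b OR a) IMPLIES (a IFF (a IFF b))) = True IFF True = True
a XOR b = False XOR True = True
a XOR (a XOR b) = False XOR True = True
a IFF (a XOR (a XOR b)) = False IFF True = False
((a IMPLIES b) IFF ((b OR a) IMPLIES (a IFF (a IFF b)))) AND (a IFF (a XOR (a XOR b))) = True AND False = False
a IMPLIES b = False IMPLIES True = True
(((a IMPLIES b) IFF ((b OR a) IMPLIES (a IFF (a IFF b)))) AND (a IFF (a XOR (a XOR b)))) XOR (a IMPLIES b) = False XOR True = True

True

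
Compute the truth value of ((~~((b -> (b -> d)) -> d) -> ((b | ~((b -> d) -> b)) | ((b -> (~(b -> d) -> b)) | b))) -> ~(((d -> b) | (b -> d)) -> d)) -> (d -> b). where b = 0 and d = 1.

b -> d = 0 -> 1 = 1
b -> (b -> d) = 0 -> 1 = 1
(b -> (b -> d)) -> d = 1 -> 1 = 1
~((b -> (b -> d)) -> d) = ~1 = 0
~~((b -> (b -> d)) -> d) = ~0 = 1
b -> d = 0 -> 1 = 1
(b -> d) -> b = 1 -> 0 = 0
~((b -> d) -> b) = ~0 = 1
b | ~((b -> d) -> b) = 0 | 1 = 1
b -> d = 0 -> 1 = 1
~(b -> d) = ~1 = 0
~(b -> d) -> b = 0 -> 0 = 1
b -> (~(b -> d) -> b) = 0 -> 1 = 1
(b -> (~(b -> d) -> b)) | b = 1 | 0 = 1
(b | ~((b -> d) -> b)) | ((b -> (~(b -> d) -> b)) | b) = 1 | 1 = 1
~~((b -> (b -> d)) -> d) -> ((b | ~((b -> d) -> b)) | ((b -> (~(b -> d) -> b)) | b)) = 1 -> 1 = 1
d -> b = 1 -> 0 = 0
b -> d = 0 -> 1 = 1
(d -> b) | (b -> d) = 0 | 1 = 1
((d -> b) | (b -> d)) -> d = 1 -> 1 = 1
~(((d -> b) | (b -> d)) -> d) = ~1 = 0
(~~((b -> (b -> d)) -> d) -> ((b | ~((b -> d) -> b)) | ((b -> (~(b -> d) -> b)) | b))) -> ~(((d -> b) | (b -> d)) -> d) = 1 -> 0 = 0
d -> b = 1 -> 0 = 0
((~~((b -> (b -> d)) -> d) -> ((b | ~((b -> d) -> b)) | ((b -> (~(b -> d) -> b)) | b))) -> ~(((d -> b) | (b -> d)) -> d)) -> (d -> b) = 0 -> 0 = 1

1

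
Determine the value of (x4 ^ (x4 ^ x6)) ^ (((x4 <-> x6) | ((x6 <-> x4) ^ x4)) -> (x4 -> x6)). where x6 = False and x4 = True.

x4 ^ x6 = True ^ False = True
x4 ^ (x4 ^ x6) = True ^ True = False
x4 <-> x6 = True <-> False = False
x6 <-> x4 = False <-> True = False
(x6 <-> x4) ^ x4 = False ^ True = True
(x4 <-> x6) | ((x6 <-> x4) ^ x4) = False | True = True
x4 -> x6 = True -> False = False
((x4 <-> x6) | ((x6 <-> x4) ^ x4)) -> (x4 -> x6) = True -> False = False
(x4 ^ (x4 ^ x6)) ^ (((x4 <-> x6) | ((x6 <-> x4) ^ x4)) -> (x4 -> x6)) = False ^ False = False

False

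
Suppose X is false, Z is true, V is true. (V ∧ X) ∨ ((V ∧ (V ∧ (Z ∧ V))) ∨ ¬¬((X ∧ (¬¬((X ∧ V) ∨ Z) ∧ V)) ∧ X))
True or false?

T

V ∧ X = T ∧ F = F
Z ∧ V = T ∧ T = T
V ∧ (Z ∧ V) = T ∧ T = T
V ∧ (V ∧ (Z ∧ V)) = T ∧ T = T
X ∧ V = F ∧ T = F
(X ∧ V) ∨ Z = F ∨ T = T
¬((X ∧ V) ∨ Z) = ¬T = F
¬¬((X ∧ V) ∨ Z) = ¬F = T
¬¬((X ∧ V) ∨ Z) ∧ V = T ∧ T = T
X ∧ (¬¬((X ∧ V) ∨ Z) ∧ V) = F ∧ T = F
(X ∧ (¬¬((X ∧ V) ∨ Z) ∧ V)) ∧ X = F ∧ F = F
¬((X ∧ (¬¬((X ∧ V) ∨ Z) ∧ V)) ∧ X) = ¬F = T
¬¬((X ∧ (¬¬((X ∧ V) ∨ Z) ∧ V)) ∧ X) = ¬T = F
(V ∧ (V ∧ (Z ∧ V))) ∨ ¬¬((X ∧ (¬¬((X ∧ V) ∨ Z) ∧ V)) ∧ X) = T ∨ F = T
(V ∧ X) ∨ ((V ∧ (V ∧ (Z ∧ V))) ∨ ¬¬((X ∧ (¬¬((X ∧ V) ∨ Z) ∧ V)) ∧ X)) = F ∨ T = T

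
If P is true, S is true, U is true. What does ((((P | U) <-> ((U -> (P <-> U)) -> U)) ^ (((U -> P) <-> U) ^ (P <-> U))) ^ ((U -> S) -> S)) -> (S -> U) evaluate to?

T

Substituting P=T, S=T, U=T:
P | U = T | T = T
P <-> U = T <-> T = T
U -> (P <-> U) = T -> T = T
(U -> (P <-> U)) -> U = T -> T = T
(P | U) <-> ((U -> (P <-> U)) -> U) = T <-> T = T
U -> P = T -> T = T
(U -> P) <-> U = T <-> T = T
P <-> U = T <-> T = T
((U -> P) <-> U) ^ (P <-> U) = T ^ T = F
((P | U) <-> ((U -> (P <-> U)) -> U)) ^ (((U -> P) <-> U) ^ (P <-> U)) = T ^ F = T
U -> S = T -> T = T
(U -> S) -> S = T -> T = T
(((P | U) <-> ((U -> (P <-> U)) -> U)) ^ (((U -> P) <-> U) ^ (P <-> U))) ^ ((U -> S) -> S) = T ^ T = F
S -> U = T -> T = T
((((P | U) <-> ((U -> (P <-> U)) -> U)) ^ (((U -> P) <-> U) ^ (P <-> U))) ^ ((U -> S) -> S)) -> (S -> U) = F -> T = T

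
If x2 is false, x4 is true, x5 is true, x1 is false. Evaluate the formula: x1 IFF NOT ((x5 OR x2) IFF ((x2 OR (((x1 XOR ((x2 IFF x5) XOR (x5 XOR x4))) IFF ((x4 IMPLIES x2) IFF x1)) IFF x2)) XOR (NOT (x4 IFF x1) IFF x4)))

false

x5 OR x2 = true OR false = true
x2 IFF x5 = false IFF true = false
x5 XOR x4 = true XOR true = false
(x2 IFF x5) XOR (x5 XOR x4) = false XOR false = false
x1 XOR ((x2 IFF x5) XOR (x5 XOR x4)) = false XOR false = false
x4 IMPLIES x2 = true IMPLIES false = false
(x4 IMPLIES x2) IFF x1 = false IFF false = true
(x1 XOR ((x2 IFF x5) XOR (x5 XOR x4))) IFF ((x4 IMPLIES x2) IFF x1) = false IFF true = false
((x1 XOR ((x2 IFF x5) XOR (x5 XOR x4))) IFF ((x4 IMPLIES x2) IFF x1)) IFF x2 = false IFF false = true
x2 OR (((x1 XOR ((x2 IFF x5) XOR (x5 XOR x4))) IFF ((x4 IMPLIES x2) IFF x1)) IFF x2) = false OR true = true
x4 IFF x1 = true IFF false = false
NOT (x4 IFF x1) = NOT false = true
NOT (x4 IFF x1) IFF x4 = true IFF true = true
(x2 OR (((x1 XOR ((x2 IFF x5) XOR (x5 XOR x4))) IFF ((x4 IMPLIES x2) IFF x1)) IFF x2)) XOR (NOT (x4 IFF x1) IFF x4) = true XOR true = false
(x5 OR x2) IFF ((x2 OR (((x1 XOR ((x2 IFF x5) XOR (x5 XOR x4))) IFF ((x4 IMPLIES x2) IFF x1)) IFF x2)) XOR (NOT (x4 IFF x1) IFF x4)) = true IFF false = false
NOT ((x5 OR x2) IFF ((x2 OR (((x1 XOR ((x2 IFF x5) XOR (x5 XOR x4))) IFF ((x4 IMPLIES x2) IFF x1)) IFF x2)) XOR (NOT (x4 IFF x1) IFF x4))) = NOT false = true
x1 IFF NOT ((x5 OR x2) IFF ((x2 OR (((x1 XOR ((x2 IFF x5) XOR (x5 XOR x4))) IFF ((x4 IMPLIES x2) IFF x1)) IFF x2)) XOR (NOT (x4 IFF x1) IFF x4))) = false IFF true = false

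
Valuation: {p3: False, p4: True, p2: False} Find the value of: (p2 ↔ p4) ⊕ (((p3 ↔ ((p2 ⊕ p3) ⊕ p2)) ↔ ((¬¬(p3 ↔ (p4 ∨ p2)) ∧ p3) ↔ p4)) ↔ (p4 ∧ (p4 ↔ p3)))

p2 ↔ p4 = False ↔ True = False
p2 ⊕ p3 = False ⊕ False = False
(p2 ⊕ p3) ⊕ p2 = False ⊕ False = False
p3 ↔ ((p2 ⊕ p3) ⊕ p2) = False ↔ False = True
p4 ∨ p2 = True ∨ False = True
p3 ↔ (p4 ∨ p2) = False ↔ True = False
¬(p3 ↔ (p4 ∨ p2)) = ¬False = True
¬¬(p3 ↔ (p4 ∨ p2)) = ¬True = False
¬¬(p3 ↔ (p4 ∨ p2)) ∧ p3 = False ∧ False = False
(¬¬(p3 ↔ (p4 ∨ p2)) ∧ p3) ↔ p4 = False ↔ True = False
(p3 ↔ ((p2 ⊕ p3) ⊕ p2)) ↔ ((¬¬(p3 ↔ (p4 ∨ p2)) ∧ p3) ↔ p4) = True ↔ False = False
p4 ↔ p3 = True ↔ False = False
p4 ∧ (p4 ↔ p3) = True ∧ False = False
((p3 ↔ ((p2 ⊕ p3) ⊕ p2)) ↔ ((¬¬(p3 ↔ (p4 ∨ p2)) ∧ p3) ↔ p4)) ↔ (p4 ∧ (p4 ↔ p3)) = False ↔ False = True
(p2 ↔ p4) ⊕ (((p3 ↔ ((p2 ⊕ p3) ⊕ p2)) ↔ ((¬¬(p3 ↔ (p4 ∨ p2)) ∧ p3) ↔ p4)) ↔ (p4 ∧ (p4 ↔ p3))) = False ⊕ True = True

True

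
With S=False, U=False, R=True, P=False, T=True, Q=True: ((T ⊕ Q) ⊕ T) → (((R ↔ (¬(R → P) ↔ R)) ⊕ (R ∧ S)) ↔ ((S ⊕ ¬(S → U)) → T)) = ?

T ⊕ Q = True ⊕ True = False
(T ⊕ Q) ⊕ T = False ⊕ True = True
R → P = True → False = False
¬(R → P) = ¬False = True
¬(R → P) ↔ R = True ↔ True = True
R ↔ (¬(R → P) ↔ R) = True ↔ True = True
R ∧ S = True ∧ False = False
(R ↔ (¬(R → P) ↔ R)) ⊕ (R ∧ S) = True ⊕ False = True
S → U = False → False = True
¬(S → U) = ¬True = False
S ⊕ ¬(S → U) = False ⊕ False = False
(S ⊕ ¬(S → U)) → T = False → True = True
((R ↔ (¬(R → P) ↔ R)) ⊕ (R ∧ S)) ↔ ((S ⊕ ¬(S → U)) → T) = True ↔ True = True
((T ⊕ Q) ⊕ T) → (((R ↔ (¬(R → P) ↔ R)) ⊕ (R ∧ S)) ↔ ((S ⊕ ¬(S → U)) → T)) = True → True = True

True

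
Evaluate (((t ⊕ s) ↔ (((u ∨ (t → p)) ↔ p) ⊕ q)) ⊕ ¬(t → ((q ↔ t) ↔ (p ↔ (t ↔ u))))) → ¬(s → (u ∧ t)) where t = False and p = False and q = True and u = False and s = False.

t ⊕ s = False ⊕ False = False
t → p = False → False = True
u ∨ (t → p) = False ∨ True = True
(u ∨ (t → p)) ↔ p = True ↔ False = False
((u ∨ (t → p)) ↔ p) ⊕ q = False ⊕ True = True
(t ⊕ s) ↔ (((u ∨ (t → p)) ↔ p) ⊕ q) = False ↔ True = False
q ↔ t = True ↔ False = False
t ↔ u = False ↔ False = True
p ↔ (t ↔ u) = False ↔ True = False
(q ↔ t) ↔ (p ↔ (t ↔ u)) = False ↔ False = True
t → ((q ↔ t) ↔ (p ↔ (t ↔ u))) = False → True = True
¬(t → ((q ↔ t) ↔ (p ↔ (t ↔ u)))) = ¬True = False
((t ⊕ s) ↔ (((u ∨ (t → p)) ↔ p) ⊕ q)) ⊕ ¬(t → ((q ↔ t) ↔ (p ↔ (t ↔ u)))) = False ⊕ False = False
u ∧ t = False ∧ False = False
s → (u ∧ t) = False → False = True
¬(s → (u ∧ t)) = ¬True = False
(((t ⊕ s) ↔ (((u ∨ (t → p)) ↔ p) ⊕ q)) ⊕ ¬(t → ((q ↔ t) ↔ (p ↔ (t ↔ u))))) → ¬(s → (u ∧ t)) = False → False = True

True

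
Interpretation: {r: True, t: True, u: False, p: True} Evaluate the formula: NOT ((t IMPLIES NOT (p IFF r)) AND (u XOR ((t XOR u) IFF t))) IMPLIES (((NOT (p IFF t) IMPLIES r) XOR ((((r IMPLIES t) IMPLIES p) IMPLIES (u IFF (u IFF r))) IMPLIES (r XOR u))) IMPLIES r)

True

p IFF r = True IFF True = True
NOT (p IFF r) = NOT True = False
t IMPLIES NOT (p IFF r) = True IMPLIES False = False
t XOR u = True XOR False = True
(t XOR u) IFF t = True IFF True = True
u XOR ((t XOR u) IFF t) = False XOR True = True
(t IMPLIES NOT (p IFF r)) AND (u XOR ((t XOR u) IFF t)) = False AND True = False
NOT ((t IMPLIES NOT (p IFF r)) AND (u XOR ((t XOR u) IFF t))) = NOT False = True
p IFF t = True IFF True = True
NOT (p IFF t) = NOT True = False
NOT (p IFF t) IMPLIES r = False IMPLIES True = True
r IMPLIES t = True IMPLIES True = True
(r IMPLIES t) IMPLIES p = True IMPLIES True = True
u IFF r = False IFF True = False
u IFF (u IFF r) = False IFF False = True
((r IMPLIES t) IMPLIES p) IMPLIES (u IFF (u IFF r)) = True IMPLIES True = True
r XOR u = True XOR False = True
(((r IMPLIES t) IMPLIES p) IMPLIES (u IFF (u IFF r))) IMPLIES (r XOR u) = True IMPLIES True = True
(NOT (p IFF t) IMPLIES r) XOR ((((r IMPLIES t) IMPLIES p) IMPLIES (u IFF (u IFF r))) IMPLIES (r XOR u)) = True XOR True = False
((NOT (p IFF t) IMPLIES r) XOR ((((r IMPLIES t) IMPLIES p) IMPLIES (u IFF (u IFF r))) IMPLIES (r XOR u))) IMPLIES r = False IMPLIES True = True
NOT ((t IMPLIES NOT (p IFF r)) AND (u XOR ((t XOR u) IFF t))) IMPLIES (((NOT (p IFF t) IMPLIES r) XOR ((((r IMPLIES t) IMPLIES p) IMPLIES (u IFF (u IFF r))) IMPLIES (r XOR u))) IMPLIES r) = True IMPLIES True = True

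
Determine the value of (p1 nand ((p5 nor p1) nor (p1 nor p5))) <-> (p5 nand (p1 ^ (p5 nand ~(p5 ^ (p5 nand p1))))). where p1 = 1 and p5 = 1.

0

Substituting p1=1, p5=1:
p5 nor p1 = 1 nor 1 = 0
p1 nor p5 = 1 nor 1 = 0
(p5 nor p1) nor (p1 nor p5) = 0 nor 0 = 1
p1 nand ((p5 nor p1) nor (p1 nor p5)) = 1 nand 1 = 0
p5 nand p1 = 1 nand 1 = 0
p5 ^ (p5 nand p1) = 1 ^ 0 = 1
~(p5 ^ (p5 nand p1)) = ~1 = 0
p5 nand ~(p5 ^ (p5 nand p1)) = 1 nand 0 = 1
p1 ^ (p5 nand ~(p5 ^ (p5 nand p1))) = 1 ^ 1 = 0
p5 nand (p1 ^ (p5 nand ~(p5 ^ (p5 nand p1)))) = 1 nand 0 = 1
(p1 nand ((p5 nor p1) nor (p1 nor p5))) <-> (p5 nand (p1 ^ (p5 nand ~(p5 ^ (p5 nand p1))))) = 0 <-> 1 = 0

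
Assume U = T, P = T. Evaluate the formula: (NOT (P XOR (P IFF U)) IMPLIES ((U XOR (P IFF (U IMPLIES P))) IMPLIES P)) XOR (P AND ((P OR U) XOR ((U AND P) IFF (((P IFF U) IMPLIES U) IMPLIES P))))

P IFF U = T IFF T = T
P XOR (P IFF U) = T XOR T = F
NOT (P XOR (P IFF U)) = NOT F = T
U IMPLIES P = T IMPLIES T = T
P IFF (U IMPLIES P) = T IFF T = T
U XOR (P IFF (U IMPLIES P)) = T XOR T = F
(U XOR (P IFF (U IMPLIES P))) IMPLIES P = F IMPLIES T = T
NOT (P XOR (P IFF U)) IMPLIES ((U XOR (P IFF (U IMPLIES P))) IMPLIES P) = T IMPLIES T = T
P OR U = T OR T = T
U AND P = T AND T = T
P IFF U = T IFF T = T
(P IFF U) IMPLIES U = T IMPLIES T = T
((P IFF U) IMPLIES U) IMPLIES P = T IMPLIES T = T
(U AND P) IFF (((P IFF U) IMPLIES U) IMPLIES P) = T IFF T = T
(P OR U) XOR ((U AND P) IFF (((P IFF U) IMPLIES U) IMPLIES P)) = T XOR T = F
P AND ((P OR U) XOR ((U AND P) IFF (((P IFF U) IMPLIES U) IMPLIES P))) = T AND F = F
(NOT (P XOR (P IFF U)) IMPLIES ((U XOR (P IFF (U IMPLIES P))) IMPLIES P)) XOR (P AND ((P OR U) XOR ((U AND P) IFF (((P IFF U) IMPLIES U) IMPLIES P)))) = T XOR F = T

T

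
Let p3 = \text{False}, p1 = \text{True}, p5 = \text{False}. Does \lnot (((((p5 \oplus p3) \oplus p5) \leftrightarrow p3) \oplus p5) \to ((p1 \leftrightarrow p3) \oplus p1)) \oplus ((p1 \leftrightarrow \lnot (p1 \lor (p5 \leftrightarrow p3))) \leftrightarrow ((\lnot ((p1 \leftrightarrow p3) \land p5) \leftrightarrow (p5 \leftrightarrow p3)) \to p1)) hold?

p5 \oplus p3 = \text{False} \oplus \text{False} = \text{False}
(p5 \oplus p3) \oplus p5 = \text{False} \oplus \text{False} = \text{False}
((p5 \oplus p3) \oplus p5) \leftrightarrow p3 = \text{False} \leftrightarrow \text{False} = \text{True}
(((p5 \oplus p3) \oplus p5) \leftrightarrow p3) \oplus p5 = \text{True} \oplus \text{False} = \text{True}
p1 \leftrightarrow p3 = \text{True} \leftrightarrow \text{False} = \text{False}
(p1 \leftrightarrow p3) \oplus p1 = \text{False} \oplus \text{True} = \text{True}
((((p5 \oplus p3) \oplus p5) \leftrightarrow p3) \oplus p5) \to ((p1 \leftrightarrow p3) \oplus p1) = \text{True} \to \text{True} = \text{True}
\lnot (((((p5 \oplus p3) \oplus p5) \leftrightarrow p3) \oplus p5) \to ((p1 \leftrightarrow p3) \oplus p1)) = \lnot \text{True} = \text{False}
p5 \leftrightarrow p3 = \text{False} \leftrightarrow \text{False} = \text{True}
p1 \lor (p5 \leftrightarrow p3) = \text{True} \lor \text{True} = \text{True}
\lnot (p1 \lor (p5 \leftrightarrow p3)) = \lnot \text{True} = \text{False}
p1 \leftrightarrow \lnot (p1 \lor (p5 \leftrightarrow p3)) = \text{True} \leftrightarrow \text{False} = \text{False}
p1 \leftrightarrow p3 = \text{True} \leftrightarrow \text{False} = \text{False}
(p1 \leftrightarrow p3) \land p5 = \text{False} \land \text{False} = \text{False}
\lnot ((p1 \leftrightarrow p3) \land p5) = \lnot \text{False} = \text{True}
p5 \leftrightarrow p3 = \text{False} \leftrightarrow \text{False} = \text{True}
\lnot ((p1 \leftrightarrow p3) \land p5) \leftrightarrow (p5 \leftrightarrow p3) = \text{True} \leftrightarrow \text{True} = \text{True}
(\lnot ((p1 \leftrightarrow p3) \land p5) \leftrightarrow (p5 \leftrightarrow p3)) \to p1 = \text{True} \to \text{True} = \text{True}
(p1 \leftrightarrow \lnot (p1 \lor (p5 \leftrightarrow p3))) \leftrightarrow ((\lnot ((p1 \leftrightarrow p3) \land p5) \leftrightarrow (p5 \leftrightarrow p3)) \to p1) = \text{False} \leftrightarrow \text{True} = \text{False}
\lnot (((((p5 \oplus p3) \oplus p5) \leftrightarrow p3) \oplus p5) \to ((p1 \leftrightarrow p3) \oplus p1)) \oplus ((p1 \leftrightarrow \lnot (p1 \lor (p5 \leftrightarrow p3))) \leftrightarrow ((\lnot ((p1 \leftrightarrow p3) \land p5) \leftrightarrow (p5 \leftrightarrow p3)) \to p1)) = \text{False} \oplus \text{False} = \text{False}

\text{False}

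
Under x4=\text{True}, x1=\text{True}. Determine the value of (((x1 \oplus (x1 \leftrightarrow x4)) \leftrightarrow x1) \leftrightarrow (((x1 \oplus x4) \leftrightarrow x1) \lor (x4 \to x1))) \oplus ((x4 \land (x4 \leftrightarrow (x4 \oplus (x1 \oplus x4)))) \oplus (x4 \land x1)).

\text{False}

x1 \leftrightarrow x4 = \text{True} \leftrightarrow \text{True} = \text{True}
x1 \oplus (x1 \leftrightarrow x4) = \text{True} \oplus \text{True} = \text{False}
(x1 \oplus (x1 \leftrightarrow x4)) \leftrightarrow x1 = \text{False} \leftrightarrow \text{True} = \text{False}
x1 \oplus x4 = \text{True} \oplus \text{True} = \text{False}
(x1 \oplus x4) \leftrightarrow x1 = \text{False} \leftrightarrow \text{True} = \text{False}
x4 \to x1 = \text{True} \to \text{True} = \text{True}
((x1 \oplus x4) \leftrightarrow x1) \lor (x4 \to x1) = \text{False} \lor \text{True} = \text{True}
((x1 \oplus (x1 \leftrightarrow x4)) \leftrightarrow x1) \leftrightarrow (((x1 \oplus x4) \leftrightarrow x1) \lor (x4 \to x1)) = \text{False} \leftrightarrow \text{True} = \text{False}
x1 \oplus x4 = \text{True} \oplus \text{True} = \text{False}
x4 \oplus (x1 \oplus x4) = \text{True} \oplus \text{False} = \text{True}
x4 \leftrightarrow (x4 \oplus (x1 \oplus x4)) = \text{True} \leftrightarrow \text{True} = \text{True}
x4 \land (x4 \leftrightarrow (x4 \oplus (x1 \oplus x4))) = \text{True} \land \text{True} = \text{True}
x4 \land x1 = \text{True} \land \text{True} = \text{True}
(x4 \land (x4 \leftrightarrow (x4 \oplus (x1 \oplus x4)))) \oplus (x4 \land x1) = \text{True} \oplus \text{True} = \text{False}
(((x1 \oplus (x1 \leftrightarrow x4)) \leftrightarrow x1) \leftrightarrow (((x1 \oplus x4) \leftrightarrow x1) \lor (x4 \to x1))) \oplus ((x4 \land (x4 \leftrightarrow (x4 \oplus (x1 \oplus x4)))) \oplus (x4 \land x1)) = \text{False} \oplus \text{False} = \text{False}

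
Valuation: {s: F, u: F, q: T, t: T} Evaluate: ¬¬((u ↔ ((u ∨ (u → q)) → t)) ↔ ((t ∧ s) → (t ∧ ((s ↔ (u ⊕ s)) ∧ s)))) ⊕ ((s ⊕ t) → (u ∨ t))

T

Substituting s=F, u=F, q=T, t=T:
u → q = F → T = T
u ∨ (u → q) = F ∨ T = T
(u ∨ (u → q)) → t = T → T = T
u ↔ ((u ∨ (u → q)) → t) = F ↔ T = F
t ∧ s = T ∧ F = F
u ⊕ s = F ⊕ F = F
s ↔ (u ⊕ s) = F ↔ F = T
(s ↔ (u ⊕ s)) ∧ s = T ∧ F = F
t ∧ ((s ↔ (u ⊕ s)) ∧ s) = T ∧ F = F
(t ∧ s) → (t ∧ ((s ↔ (u ⊕ s)) ∧ s)) = F → F = T
(u ↔ ((u ∨ (u → q)) → t)) ↔ ((t ∧ s) → (t ∧ ((s ↔ (u ⊕ s)) ∧ s))) = F ↔ T = F
¬((u ↔ ((u ∨ (u → q)) → t)) ↔ ((t ∧ s) → (t ∧ ((s ↔ (u ⊕ s)) ∧ s)))) = ¬F = T
¬¬((u ↔ ((u ∨ (u → q)) → t)) ↔ ((t ∧ s) → (t ∧ ((s ↔ (u ⊕ s)) ∧ s)))) = ¬T = F
s ⊕ t = F ⊕ T = T
u ∨ t = F ∨ T = T
(s ⊕ t) → (u ∨ t) = T → T = T
¬¬((u ↔ ((u ∨ (u → q)) → t)) ↔ ((t ∧ s) → (t ∧ ((s ↔ (u ⊕ s)) ∧ s)))) ⊕ ((s ⊕ t) → (u ∨ t)) = F ⊕ T = T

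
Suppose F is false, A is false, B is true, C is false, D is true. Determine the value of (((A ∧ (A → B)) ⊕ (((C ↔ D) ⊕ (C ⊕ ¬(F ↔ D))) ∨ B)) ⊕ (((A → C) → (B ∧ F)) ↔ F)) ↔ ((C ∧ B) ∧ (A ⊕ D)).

True

A → B = False → True = True
A ∧ (A → B) = False ∧ True = False
C ↔ D = False ↔ True = False
F ↔ D = False ↔ True = False
¬(F ↔ D) = ¬False = True
C ⊕ ¬(F ↔ D) = False ⊕ True = True
(C ↔ D) ⊕ (C ⊕ ¬(F ↔ D)) = False ⊕ True = True
((C ↔ D) ⊕ (C ⊕ ¬(F ↔ D))) ∨ B = True ∨ True = True
(A ∧ (A → B)) ⊕ (((C ↔ D) ⊕ (C ⊕ ¬(F ↔ D))) ∨ B) = False ⊕ True = True
A → C = False → False = True
B ∧ F = True ∧ False = False
(A → C) → (B ∧ F) = True → False = False
((A → C) → (B ∧ F)) ↔ F = False ↔ False = True
((A ∧ (A → B)) ⊕ (((C ↔ D) ⊕ (C ⊕ ¬(F ↔ D))) ∨ B)) ⊕ (((A → C) → (B ∧ F)) ↔ F) = True ⊕ True = False
C ∧ B = False ∧ True = False
A ⊕ D = False ⊕ True = True
(C ∧ B) ∧ (A ⊕ D) = False ∧ True = False
(((A ∧ (A → B)) ⊕ (((C ↔ D) ⊕ (C ⊕ ¬(F ↔ D))) ∨ B)) ⊕ (((A → C) → (B ∧ F)) ↔ F)) ↔ ((C ∧ B) ∧ (A ⊕ D)) = False ↔ False = True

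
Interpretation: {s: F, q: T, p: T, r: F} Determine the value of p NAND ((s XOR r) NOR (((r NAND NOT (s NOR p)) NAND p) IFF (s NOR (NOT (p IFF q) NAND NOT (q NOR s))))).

s XOR r = F XOR F = F
s NOR p = F NOR T = F
NOT (s NOR p) = NOT F = T
r NAND NOT (s NOR p) = F NAND T = T
(r NAND NOT (s NOR p)) NAND p = T NAND T = F
p IFF q = T IFF T = T
NOT (p IFF q) = NOT T = F
q NOR s = T NOR F = F
NOT (q NOR s) = NOT F = T
NOT (p IFF q) NAND NOT (q NOR s) = F NAND T = T
s NOR (NOT (p IFF q) NAND NOT (q NOR s)) = F NOR T = F
((r NAND NOT (s NOR p)) NAND p) IFF (s NOR (NOT (p IFF q) NAND NOT (q NOR s))) = F IFF F = T
(s XOR r) NOR (((r NAND NOT (s NOR p)) NAND p) IFF (s NOR (NOT (p IFF q) NAND NOT (q NOR s)))) = F NOR T = F
p NAND ((s XOR r) NOR (((r NAND NOT (s NOR p)) NAND p) IFF (s NOR (NOT (p IFF q) NAND NOT (q NOR s))))) = T NAND F = T

T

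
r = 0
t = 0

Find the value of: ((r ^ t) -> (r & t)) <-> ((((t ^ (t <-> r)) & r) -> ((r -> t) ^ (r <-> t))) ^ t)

1

r ^ t = 0 ^ 0 = 0
r & t = 0 & 0 = 0
(r ^ t) -> (r & t) = 0 -> 0 = 1
t <-> r = 0 <-> 0 = 1
t ^ (t <-> r) = 0 ^ 1 = 1
(t ^ (t <-> r)) & r = 1 & 0 = 0
r -> t = 0 -> 0 = 1
r <-> t = 0 <-> 0 = 1
(r -> t) ^ (r <-> t) = 1 ^ 1 = 0
((t ^ (t <-> r)) & r) -> ((r -> t) ^ (r <-> t)) = 0 -> 0 = 1
(((t ^ (t <-> r)) & r) -> ((r -> t) ^ (r <-> t))) ^ t = 1 ^ 0 = 1
((r ^ t) -> (r & t)) <-> ((((t ^ (t <-> r)) & r) -> ((r -> t) ^ (r <-> t))) ^ t) = 1 <-> 1 = 1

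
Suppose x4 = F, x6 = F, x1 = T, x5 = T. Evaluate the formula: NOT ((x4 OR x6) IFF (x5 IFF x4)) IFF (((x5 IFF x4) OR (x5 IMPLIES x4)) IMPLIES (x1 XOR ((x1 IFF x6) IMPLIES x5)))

F

x4 OR x6 = F OR F = F
x5 IFF x4 = T IFF F = F
(x4 OR x6) IFF (x5 IFF x4) = F IFF F = T
NOT ((x4 OR x6) IFF (x5 IFF x4)) = NOT T = F
x5 IFF x4 = T IFF F = F
x5 IMPLIES x4 = T IMPLIES F = F
(x5 IFF x4) OR (x5 IMPLIES x4) = F OR F = F
x1 IFF x6 = T IFF F = F
(x1 IFF x6) IMPLIES x5 = F IMPLIES T = T
x1 XOR ((x1 IFF x6) IMPLIES x5) = T XOR T = F
((x5 IFF x4) OR (x5 IMPLIES x4)) IMPLIES (x1 XOR ((x1 IFF x6) IMPLIES x5)) = F IMPLIES F = T
NOT ((x4 OR x6) IFF (x5 IFF x4)) IFF (((x5 IFF x4) OR (x5 IMPLIES x4)) IMPLIES (x1 XOR ((x1 IFF x6) IMPLIES x5))) = F IFF T = F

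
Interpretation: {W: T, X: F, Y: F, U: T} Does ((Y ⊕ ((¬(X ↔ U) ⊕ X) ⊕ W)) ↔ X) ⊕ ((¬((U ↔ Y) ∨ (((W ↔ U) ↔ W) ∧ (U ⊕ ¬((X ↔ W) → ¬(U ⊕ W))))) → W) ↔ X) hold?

T

Substituting W=T, X=F, Y=F, U=T:
X ↔ U = F ↔ T = F
¬(X ↔ U) = ¬F = T
¬(X ↔ U) ⊕ X = T ⊕ F = T
(¬(X ↔ U) ⊕ X) ⊕ W = T ⊕ T = F
Y ⊕ ((¬(X ↔ U) ⊕ X) ⊕ W) = F ⊕ F = F
(Y ⊕ ((¬(X ↔ U) ⊕ X) ⊕ W)) ↔ X = F ↔ F = T
U ↔ Y = T ↔ F = F
W ↔ U = T ↔ T = T
(W ↔ U) ↔ W = T ↔ T = T
X ↔ W = F ↔ T = F
U ⊕ W = T ⊕ T = F
¬(U ⊕ W) = ¬F = T
(X ↔ W) → ¬(U ⊕ W) = F → T = T
¬((X ↔ W) → ¬(U ⊕ W)) = ¬T = F
U ⊕ ¬((X ↔ W) → ¬(U ⊕ W)) = T ⊕ F = T
((W ↔ U) ↔ W) ∧ (U ⊕ ¬((X ↔ W) → ¬(U ⊕ W))) = T ∧ T = T
(U ↔ Y) ∨ (((W ↔ U) ↔ W) ∧ (U ⊕ ¬((X ↔ W) → ¬(U ⊕ W)))) = F ∨ T = T
¬((U ↔ Y) ∨ (((W ↔ U) ↔ W) ∧ (U ⊕ ¬((X ↔ W) → ¬(U ⊕ W))))) = ¬T = F
¬((U ↔ Y) ∨ (((W ↔ U) ↔ W) ∧ (U ⊕ ¬((X ↔ W) → ¬(U ⊕ W))))) → W = F → T = T
(¬((U ↔ Y) ∨ (((W ↔ U) ↔ W) ∧ (U ⊕ ¬((X ↔ W) → ¬(U ⊕ W))))) → W) ↔ X = T ↔ F = F
((Y ⊕ ((¬(X ↔ U) ⊕ X) ⊕ W)) ↔ X) ⊕ ((¬((U ↔ Y) ∨ (((W ↔ U) ↔ W) ∧ (U ⊕ ¬((X ↔ W) → ¬(U ⊕ W))))) → W) ↔ X) = T ⊕ F = T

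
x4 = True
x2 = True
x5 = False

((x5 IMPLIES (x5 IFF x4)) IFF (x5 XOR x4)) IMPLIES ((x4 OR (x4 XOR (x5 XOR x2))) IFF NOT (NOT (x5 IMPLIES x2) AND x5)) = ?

True

x5 IFF x4 = False IFF True = False
x5 IMPLIES (x5 IFF x4) = False IMPLIES False = True
x5 XOR x4 = False XOR True = True
(x5 IMPLIES (x5 IFF x4)) IFF (x5 XOR x4) = True IFF True = True
x5 XOR x2 = False XOR True = True
x4 XOR (x5 XOR x2) = True XOR True = False
x4 OR (x4 XOR (x5 XOR x2)) = True OR False = True
x5 IMPLIES x2 = False IMPLIES True = True
NOT (x5 IMPLIES x2) = NOT True = False
NOT (x5 IMPLIES x2) AND x5 = False AND False = False
NOT (NOT (x5 IMPLIES x2) AND x5) = NOT False = True
(x4 OR (x4 XOR (x5 XOR x2))) IFF NOT (NOT (x5 IMPLIES x2) AND x5) = True IFF True = True
((x5 IMPLIES (x5 IFF x4)) IFF (x5 XOR x4)) IMPLIES ((x4 OR (x4 XOR (x5 XOR x2))) IFF NOT (NOT (x5 IMPLIES x2) AND x5)) = True IMPLIES True = True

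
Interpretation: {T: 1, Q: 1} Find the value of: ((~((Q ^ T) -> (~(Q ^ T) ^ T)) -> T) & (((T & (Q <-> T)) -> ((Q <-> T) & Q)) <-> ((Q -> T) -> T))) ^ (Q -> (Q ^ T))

Substituting T=1, Q=1:
Q ^ T = 1 ^ 1 = 0
Q ^ T = 1 ^ 1 = 0
~(Q ^ T) = ~0 = 1
~(Q ^ T) ^ T = 1 ^ 1 = 0
(Q ^ T) -> (~(Q ^ T) ^ T) = 0 -> 0 = 1
~((Q ^ T) -> (~(Q ^ T) ^ T)) = ~1 = 0
~((Q ^ T) -> (~(Q ^ T) ^ T)) -> T = 0 -> 1 = 1
Q <-> T = 1 <-> 1 = 1
T & (Q <-> T) = 1 & 1 = 1
Q <-> T = 1 <-> 1 = 1
(Q <-> T) & Q = 1 & 1 = 1
(T & (Q <-> T)) -> ((Q <-> T) & Q) = 1 -> 1 = 1
Q -> T = 1 -> 1 = 1
(Q -> T) -> T = 1 -> 1 = 1
((T & (Q <-> T)) -> ((Q <-> T) & Q)) <-> ((Q -> T) -> T) = 1 <-> 1 = 1
(~((Q ^ T) -> (~(Q ^ T) ^ T)) -> T) & (((T & (Q <-> T)) -> ((Q <-> T) & Q)) <-> ((Q -> T) -> T)) = 1 & 1 = 1
Q ^ T = 1 ^ 1 = 0
Q -> (Q ^ T) = 1 -> 0 = 0
((~((Q ^ T) -> (~(Q ^ T) ^ T)) -> T) & (((T & (Q <-> T)) -> ((Q <-> T) & Q)) <-> ((Q -> T) -> T))) ^ (Q -> (Q ^ T)) = 1 ^ 0 = 1

1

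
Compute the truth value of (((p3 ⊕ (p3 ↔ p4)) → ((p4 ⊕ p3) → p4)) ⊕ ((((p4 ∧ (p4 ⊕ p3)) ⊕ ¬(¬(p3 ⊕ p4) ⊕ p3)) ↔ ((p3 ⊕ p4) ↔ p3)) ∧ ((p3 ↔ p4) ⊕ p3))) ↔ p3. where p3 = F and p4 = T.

F

p3 ↔ p4 = F ↔ T = F
p3 ⊕ (p3 ↔ p4) = F ⊕ F = F
p4 ⊕ p3 = T ⊕ F = T
(p4 ⊕ p3) → p4 = T → T = T
(p3 ⊕ (p3 ↔ p4)) → ((p4 ⊕ p3) → p4) = F → T = T
p4 ⊕ p3 = T ⊕ F = T
p4 ∧ (p4 ⊕ p3) = T ∧ T = T
p3 ⊕ p4 = F ⊕ T = T
¬(p3 ⊕ p4) = ¬T = F
¬(p3 ⊕ p4) ⊕ p3 = F ⊕ F = F
¬(¬(p3 ⊕ p4) ⊕ p3) = ¬F = T
(p4 ∧ (p4 ⊕ p3)) ⊕ ¬(¬(p3 ⊕ p4) ⊕ p3) = T ⊕ T = F
p3 ⊕ p4 = F ⊕ T = T
(p3 ⊕ p4) ↔ p3 = T ↔ F = F
((p4 ∧ (p4 ⊕ p3)) ⊕ ¬(¬(p3 ⊕ p4) ⊕ p3)) ↔ ((p3 ⊕ p4) ↔ p3) = F ↔ F = T
p3 ↔ p4 = F ↔ T = F
(p3 ↔ p4) ⊕ p3 = F ⊕ F = F
(((p4 ∧ (p4 ⊕ p3)) ⊕ ¬(¬(p3 ⊕ p4) ⊕ p3)) ↔ ((p3 ⊕ p4) ↔ p3)) ∧ ((p3 ↔ p4) ⊕ p3) = T ∧ F = F
((p3 ⊕ (p3 ↔ p4)) → ((p4 ⊕ p3) → p4)) ⊕ ((((p4 ∧ (p4 ⊕ p3)) ⊕ ¬(¬(p3 ⊕ p4) ⊕ p3)) ↔ ((p3 ⊕ p4) ↔ p3)) ∧ ((p3 ↔ p4) ⊕ p3)) = T ⊕ F = T
(((p3 ⊕ (p3 ↔ p4)) → ((p4 ⊕ p3) → p4)) ⊕ ((((p4 ∧ (p4 ⊕ p3)) ⊕ ¬(¬(p3 ⊕ p4) ⊕ p3)) ↔ ((p3 ⊕ p4) ↔ p3)) ∧ ((p3 ↔ p4) ⊕ p3))) ↔ p3 = T ↔ F = F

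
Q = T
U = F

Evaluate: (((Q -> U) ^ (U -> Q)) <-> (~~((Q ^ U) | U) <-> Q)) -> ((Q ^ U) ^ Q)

F

Substituting Q=T, U=F:
Q -> U = T -> F = F
U -> Q = F -> T = T
(Q -> U) ^ (U -> Q) = F ^ T = T
Q ^ U = T ^ F = T
(Q ^ U) | U = T | F = T
~((Q ^ U) | U) = ~T = F
~~((Q ^ U) | U) = ~F = T
~~((Q ^ U) | U) <-> Q = T <-> T = T
((Q -> U) ^ (U -> Q)) <-> (~~((Q ^ U) | U) <-> Q) = T <-> T = T
Q ^ U = T ^ F = T
(Q ^ U) ^ Q = T ^ T = F
(((Q -> U) ^ (U -> Q)) <-> (~~((Q ^ U) | U) <-> Q)) -> ((Q ^ U) ^ Q) = T -> F = F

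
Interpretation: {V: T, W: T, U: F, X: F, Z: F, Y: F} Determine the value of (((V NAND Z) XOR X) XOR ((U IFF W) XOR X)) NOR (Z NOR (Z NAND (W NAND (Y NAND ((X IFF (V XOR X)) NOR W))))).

V NAND Z = T NAND F = T
(V NAND Z) XOR X = T XOR F = T
U IFF W = F IFF T = F
(U IFF W) XOR X = F XOR F = F
((V NAND Z) XOR X) XOR ((U IFF W) XOR X) = T XOR F = T
V XOR X = T XOR F = T
X IFF (V XOR X) = F IFF T = F
(X IFF (V XOR X)) NOR W = F NOR T = F
Y NAND ((X IFF (V XOR X)) NOR W) = F NAND F = T
W NAND (Y NAND ((X IFF (V XOR X)) NOR W)) = T NAND T = F
Z NAND (W NAND (Y NAND ((X IFF (V XOR X)) NOR W))) = F NAND F = T
Z NOR (Z NAND (W NAND (Y NAND ((X IFF (V XOR X)) NOR W)))) = F NOR T = F
(((V NAND Z) XOR X) XOR ((U IFF W) XOR X)) NOR (Z NOR (Z NAND (W NAND (Y NAND ((X IFF (V XOR X)) NOR W))))) = T NOR F = F

F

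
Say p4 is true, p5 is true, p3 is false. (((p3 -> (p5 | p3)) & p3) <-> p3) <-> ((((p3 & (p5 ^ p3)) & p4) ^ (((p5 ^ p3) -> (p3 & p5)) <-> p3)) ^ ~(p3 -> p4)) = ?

p5 | p3 = 1 | 0 = 1
p3 -> (p5 | p3) = 0 -> 1 = 1
(p3 -> (p5 | p3)) & p3 = 1 & 0 = 0
((p3 -> (p5 | p3)) & p3) <-> p3 = 0 <-> 0 = 1
p5 ^ p3 = 1 ^ 0 = 1
p3 & (p5 ^ p3) = 0 & 1 = 0
(p3 & (p5 ^ p3)) & p4 = 0 & 1 = 0
p5 ^ p3 = 1 ^ 0 = 1
p3 & p5 = 0 & 1 = 0
(p5 ^ p3) -> (p3 & p5) = 1 -> 0 = 0
((p5 ^ p3) -> (p3 & p5)) <-> p3 = 0 <-> 0 = 1
((p3 & (p5 ^ p3)) & p4) ^ (((p5 ^ p3) -> (p3 & p5)) <-> p3) = 0 ^ 1 = 1
p3 -> p4 = 0 -> 1 = 1
~(p3 -> p4) = ~1 = 0
(((p3 & (p5 ^ p3)) & p4) ^ (((p5 ^ p3) -> (p3 & p5)) <-> p3)) ^ ~(p3 -> p4) = 1 ^ 0 = 1
(((p3 -> (p5 | p3)) & p3) <-> p3) <-> ((((p3 & (p5 ^ p3)) & p4) ^ (((p5 ^ p3) -> (p3 & p5)) <-> p3)) ^ ~(p3 -> p4)) = 1 <-> 1 = 1

1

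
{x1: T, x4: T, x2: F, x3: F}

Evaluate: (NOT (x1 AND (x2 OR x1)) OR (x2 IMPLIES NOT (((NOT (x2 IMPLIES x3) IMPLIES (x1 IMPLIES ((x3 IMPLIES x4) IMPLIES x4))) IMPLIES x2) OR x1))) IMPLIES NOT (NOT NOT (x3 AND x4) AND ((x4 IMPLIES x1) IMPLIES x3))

Substituting x1=T, x4=T, x2=F, x3=F:
x2 OR x1 = F OR T = T
x1 AND (x2 OR x1) = T AND T = T
NOT (x1 AND (x2 OR x1)) = NOT T = F
x2 IMPLIES x3 = F IMPLIES F = T
NOT (x2 IMPLIES x3) = NOT T = F
x3 IMPLIES x4 = F IMPLIES T = T
(x3 IMPLIES x4) IMPLIES x4 = T IMPLIES T = T
x1 IMPLIES ((x3 IMPLIES x4) IMPLIES x4) = T IMPLIES T = T
NOT (x2 IMPLIES x3) IMPLIES (x1 IMPLIES ((x3 IMPLIES x4) IMPLIES x4)) = F IMPLIES T = T
(NOT (x2 IMPLIES x3) IMPLIES (x1 IMPLIES ((x3 IMPLIES x4) IMPLIES x4))) IMPLIES x2 = T IMPLIES F = F
((NOT (x2 IMPLIES x3) IMPLIES (x1 IMPLIES ((x3 IMPLIES x4) IMPLIES x4))) IMPLIES x2) OR x1 = F OR T = T
NOT (((NOT (x2 IMPLIES x3) IMPLIES (x1 IMPLIES ((x3 IMPLIES x4) IMPLIES x4))) IMPLIES x2) OR x1) = NOT T = F
x2 IMPLIES NOT (((NOT (x2 IMPLIES x3) IMPLIES (x1 IMPLIES ((x3 IMPLIES x4) IMPLIES x4))) IMPLIES x2) OR x1) = F IMPLIES F = T
NOT (x1 AND (x2 OR x1)) OR (x2 IMPLIES NOT (((NOT (x2 IMPLIES x3) IMPLIES (x1 IMPLIES ((x3 IMPLIES x4) IMPLIES x4))) IMPLIES x2) OR x1)) = F OR T = T
x3 AND x4 = F AND T = F
NOT (x3 AND x4) = NOT F = T
NOT NOT (x3 AND x4) = NOT T = F
x4 IMPLIES x1 = T IMPLIES T = T
(x4 IMPLIES x1) IMPLIES x3 = T IMPLIES F = F
NOT NOT (x3 AND x4) AND ((x4 IMPLIES x1) IMPLIES x3) = F AND F = F
NOT (NOT NOT (x3 AND x4) AND ((x4 IMPLIES x1) IMPLIES x3)) = NOT F = T
(NOT (x1 AND (x2 OR x1)) OR (x2 IMPLIES NOT (((NOT (x2 IMPLIES x3) IMPLIES (x1 IMPLIES ((x3 IMPLIES x4) IMPLIES x4))) IMPLIES x2) OR x1))) IMPLIES NOT (NOT NOT (x3 AND x4) AND ((x4 IMPLIES x1) IMPLIES x3)) = T IMPLIES T = T

T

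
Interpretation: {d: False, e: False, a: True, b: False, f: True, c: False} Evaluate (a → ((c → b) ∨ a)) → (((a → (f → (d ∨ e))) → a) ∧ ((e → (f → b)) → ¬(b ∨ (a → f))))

False

c → b = False → False = True
(c → b) ∨ a = True ∨ True = True
a → ((c → b) ∨ a) = True → True = True
d ∨ e = False ∨ False = False
f → (d ∨ e) = True → False = False
a → (f → (d ∨ e)) = True → False = False
(a → (f → (d ∨ e))) → a = False → True = True
f → b = True → False = False
e → (f → b) = False → False = True
a → f = True → True = True
b ∨ (a → f) = False ∨ True = True
¬(b ∨ (a → f)) = ¬True = False
(e → (f → b)) → ¬(b ∨ (a → f)) = True → False = False
((a → (f → (d ∨ e))) → a) ∧ ((e → (f → b)) → ¬(b ∨ (a → f))) = True ∧ False = False
(a → ((c → b) ∨ a)) → (((a → (f → (d ∨ e))) → a) ∧ ((e → (f → b)) → ¬(b ∨ (a → f)))) = True → False = False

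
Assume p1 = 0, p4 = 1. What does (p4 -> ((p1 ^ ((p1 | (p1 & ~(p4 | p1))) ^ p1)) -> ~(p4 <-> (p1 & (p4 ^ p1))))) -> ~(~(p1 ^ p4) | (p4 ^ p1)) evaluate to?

0

p4 | p1 = 1 | 0 = 1
~(p4 | p1) = ~1 = 0
p1 & ~(p4 | p1) = 0 & 0 = 0
p1 | (p1 & ~(p4 | p1)) = 0 | 0 = 0
(p1 | (p1 & ~(p4 | p1))) ^ p1 = 0 ^ 0 = 0
p1 ^ ((p1 | (p1 & ~(p4 | p1))) ^ p1) = 0 ^ 0 = 0
p4 ^ p1 = 1 ^ 0 = 1
p1 & (p4 ^ p1) = 0 & 1 = 0
p4 <-> (p1 & (p4 ^ p1)) = 1 <-> 0 = 0
~(p4 <-> (p1 & (p4 ^ p1))) = ~0 = 1
(p1 ^ ((p1 | (p1 & ~(p4 | p1))) ^ p1)) -> ~(p4 <-> (p1 & (p4 ^ p1))) = 0 -> 1 = 1
p4 -> ((p1 ^ ((p1 | (p1 & ~(p4 | p1))) ^ p1)) -> ~(p4 <-> (p1 & (p4 ^ p1)))) = 1 -> 1 = 1
p1 ^ p4 = 0 ^ 1 = 1
~(p1 ^ p4) = ~1 = 0
p4 ^ p1 = 1 ^ 0 = 1
~(p1 ^ p4) | (p4 ^ p1) = 0 | 1 = 1
~(~(p1 ^ p4) | (p4 ^ p1)) = ~1 = 0
(p4 -> ((p1 ^ ((p1 | (p1 & ~(p4 | p1))) ^ p1)) -> ~(p4 <-> (p1 & (p4 ^ p1))))) -> ~(~(p1 ^ p4) | (p4 ^ p1)) = 1 -> 0 = 0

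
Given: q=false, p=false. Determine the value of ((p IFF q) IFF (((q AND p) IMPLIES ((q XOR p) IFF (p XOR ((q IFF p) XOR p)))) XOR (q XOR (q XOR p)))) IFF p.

false

p IFF q = false IFF false = true
q AND p = false AND false = false
q XOR p = false XOR false = false
q IFF p = false IFF false = true
(q IFF p) XOR p = true XOR false = true
p XOR ((q IFF p) XOR p) = false XOR true = true
(q XOR p) IFF (p XOR ((q IFF p) XOR p)) = false IFF true = false
(q AND p) IMPLIES ((q XOR p) IFF (p XOR ((q IFF p) XOR p))) = false IMPLIES false = true
q XOR p = false XOR false = false
q XOR (q XOR p) = false XOR false = false
((q AND p) IMPLIES ((q XOR p) IFF (p XOR ((q IFF p) XOR p)))) XOR (q XOR (q XOR p)) = true XOR false = true
(p IFF q) IFF (((q AND p) IMPLIES ((q XOR p) IFF (p XOR ((q IFF p) XOR p)))) XOR (q XOR (q XOR p))) = true IFF true = true
((p IFF q) IFF (((q AND p) IMPLIES ((q XOR p) IFF (p XOR ((q IFF p) XOR p)))) XOR (q XOR (q XOR p)))) IFF p = true IFF false = false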